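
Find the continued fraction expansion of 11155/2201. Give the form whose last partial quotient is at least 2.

11155 = 5*2201 + 150
2201 = 14*150 + 101
150 = 1*101 + 49
101 = 2*49 + 3
49 = 16*3 + 1
3 = 3*1 + 0  (stop)
So 11155/2201 = [5; 14, 1, 2, 16, 3].

[5; 14, 1, 2, 16, 3]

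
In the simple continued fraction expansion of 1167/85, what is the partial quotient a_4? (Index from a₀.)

1167 = 13·85 + 62   →  a_0 = 13
85 = 1·62 + 23   →  a_1 = 1
62 = 2·23 + 16   →  a_2 = 2
23 = 1·16 + 7   →  a_3 = 1
16 = 2·7 + 2   →  a_4 = 2

2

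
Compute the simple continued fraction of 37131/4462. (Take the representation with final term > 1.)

[8; 3, 9, 7, 7, 3]

37131 = 8×4462 + 1435
4462 = 3×1435 + 157
1435 = 9×157 + 22
157 = 7×22 + 3
22 = 7×3 + 1
3 = 3×1 + 0  (stop)
So 37131/4462 = [8; 3, 9, 7, 7, 3].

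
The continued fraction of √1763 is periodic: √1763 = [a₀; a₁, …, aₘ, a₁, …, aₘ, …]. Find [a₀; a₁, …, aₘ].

a₀ = ⌊√1763⌋ = 41.
With m₀=0, d₀=1 and mₖ₊₁ = dₖaₖ − mₖ, dₖ₊₁ = (n − mₖ₊₁²)/dₖ, aₖ₊₁ = ⌊(a₀+mₖ₊₁)/dₖ₊₁⌋:
  k=1: m=41, d=82, a=1
  k=2: m=41, d=1, a=82
d=1 and a=2a₀=82 at k=2, so the next step gives (m, d) = (41, 82) again — its k=1 value — and the period has length 2.

[41; 1, 82]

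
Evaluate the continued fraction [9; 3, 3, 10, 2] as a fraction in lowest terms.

Fold from the inside: start with 2/1.
  10 + 1/2 = 21/2
  3 + 2/21 = 65/21
  3 + 21/65 = 216/65
  9 + 65/216 = 2009/216

2009/216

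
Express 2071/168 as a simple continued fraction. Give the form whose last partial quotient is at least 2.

[12; 3, 18, 3]

2071 = 12·168 + 55
168 = 3·55 + 3
55 = 18·3 + 1
3 = 3·1 + 0  (stop)
So 2071/168 = [12; 3, 18, 3].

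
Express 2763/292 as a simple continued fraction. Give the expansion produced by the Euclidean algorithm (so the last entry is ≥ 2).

2763 = 9·292 + 135
292 = 2·135 + 22
135 = 6·22 + 3
22 = 7·3 + 1
3 = 3·1 + 0  (stop)
So 2763/292 = [9; 2, 6, 7, 3].

[9; 2, 6, 7, 3]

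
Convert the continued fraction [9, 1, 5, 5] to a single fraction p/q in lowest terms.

305/31

Fold from the inside: start with 5/1.
  5 + 1/5 = 26/5
  1 + 5/26 = 31/26
  9 + 26/31 = 305/31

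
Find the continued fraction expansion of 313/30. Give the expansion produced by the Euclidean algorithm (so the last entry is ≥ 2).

[10; 2, 3, 4]

313 = 10×30 + 13
30 = 2×13 + 4
13 = 3×4 + 1
4 = 4×1 + 0  (stop)
So 313/30 = [10; 2, 3, 4].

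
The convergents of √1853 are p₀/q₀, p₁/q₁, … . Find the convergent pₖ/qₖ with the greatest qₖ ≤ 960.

√1853 = [43; 21, 1, 1, 21, 86, …] (period length 5).
Convergents:
  p_0/q_0 = 43/1
  p_1/q_1 = 904/21
  p_2/q_2 = 947/22
  p_3/q_3 = 1851/43
  p_4/q_4 = 39818/925
  p_5/q_5 = 3426199/79593
q_4 = 925 ≤ 960 < 79593 = q_5, so the answer is 39818/925.

39818/925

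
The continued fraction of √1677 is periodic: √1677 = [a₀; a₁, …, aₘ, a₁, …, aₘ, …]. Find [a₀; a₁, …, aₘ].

a₀ = ⌊√1677⌋ = 40.
With m₀=0, d₀=1 and mₖ₊₁ = dₖaₖ − mₖ, dₖ₊₁ = (n − mₖ₊₁²)/dₖ, aₖ₊₁ = ⌊(a₀+mₖ₊₁)/dₖ₊₁⌋:
  k=1: m=40, d=77, a=1
  k=2: m=37, d=4, a=19
  k=3: m=39, d=39, a=2
  k=4: m=39, d=4, a=19
  k=5: m=37, d=77, a=1
  k=6: m=40, d=1, a=80
d=1 and a=2a₀=80 at k=6, so the next step gives (m, d) = (40, 77) again — its k=1 value — and the period has length 6.

[40; 1, 19, 2, 19, 1, 80]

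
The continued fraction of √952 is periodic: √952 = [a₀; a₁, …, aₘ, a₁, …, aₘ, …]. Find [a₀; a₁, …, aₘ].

a₀ = ⌊√952⌋ = 30.

[30; 1, 5, 1, 6, 1, 5, 1, 60]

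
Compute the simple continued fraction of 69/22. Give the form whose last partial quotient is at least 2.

[3; 7, 3]

69 = 3×22 + 3
22 = 7×3 + 1
3 = 3×1 + 0  (stop)
So 69/22 = [3; 7, 3].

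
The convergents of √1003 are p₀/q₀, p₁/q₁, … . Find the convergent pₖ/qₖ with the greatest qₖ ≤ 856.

√1003 = [31; 1, 2, 31, 2, 1, 62, …] (period length 6).
Convergents:
  p_0/q_0 = 31/1
  p_1/q_1 = 32/1
  p_2/q_2 = 95/3
  p_3/q_3 = 2977/94
  p_4/q_4 = 6049/191
  p_5/q_5 = 9026/285
  p_6/q_6 = 565661/17861
q_5 = 285 ≤ 856 < 17861 = q_6, so the answer is 9026/285.

9026/285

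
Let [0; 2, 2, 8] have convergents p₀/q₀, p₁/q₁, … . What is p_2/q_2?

2/5

Using pₖ = aₖpₖ₋₁ + pₖ₋₂, qₖ = aₖqₖ₋₁ + qₖ₋₂ (with p₋₁=1, p₋₂=0, q₋₁=0, q₋₂=1):
  k=0: a=0, p=0, q=1
  k=1: a=2, p=1, q=2
  k=2: a=2, p=2, q=5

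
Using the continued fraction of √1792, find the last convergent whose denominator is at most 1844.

32257/762

√1792 = [42; 3, 84, …] (period length 2).
Convergents:
  p_0/q_0 = 42/1
  p_1/q_1 = 127/3
  p_2/q_2 = 10710/253
  p_3/q_3 = 32257/762
  p_4/q_4 = 2720298/64261
q_3 = 762 ≤ 1844 < 64261 = q_4, so the answer is 32257/762.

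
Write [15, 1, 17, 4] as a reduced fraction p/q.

1164/73

Using pₖ = aₖpₖ₋₁ + pₖ₋₂ and qₖ = aₖqₖ₋₁ + qₖ₋₂:
  k=0: a=15, p=15, q=1
  k=1: a=1, p=16, q=1
  k=2: a=17, p=287, q=18
  k=3: a=4, p=1164, q=73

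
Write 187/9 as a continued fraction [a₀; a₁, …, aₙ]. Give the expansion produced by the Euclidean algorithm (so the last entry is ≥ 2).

187 = 20·9 + 7
9 = 1·7 + 2
7 = 3·2 + 1
2 = 2·1 + 0  (stop)
So 187/9 = [20; 1, 3, 2].

[20; 1, 3, 2]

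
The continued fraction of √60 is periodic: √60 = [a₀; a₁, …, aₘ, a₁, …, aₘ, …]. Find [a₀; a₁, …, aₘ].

[7; 1, 2, 1, 14]

a₀ = ⌊√60⌋ = 7.
With m₀=0, d₀=1 and mₖ₊₁ = dₖaₖ − mₖ, dₖ₊₁ = (n − mₖ₊₁²)/dₖ, aₖ₊₁ = ⌊(a₀+mₖ₊₁)/dₖ₊₁⌋:
  k=1: m=7, d=11, a=1
  k=2: m=4, d=4, a=2
  k=3: m=4, d=11, a=1
  k=4: m=7, d=1, a=14
d=1 and a=2a₀=14 at k=4, so the next step gives (m, d) = (7, 11) again — its k=1 value — and the period has length 4.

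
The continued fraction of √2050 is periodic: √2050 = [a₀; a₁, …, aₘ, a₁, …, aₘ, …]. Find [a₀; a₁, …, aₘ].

[45; 3, 1, 1, 1, 1, 3, 90]

a₀ = ⌊√2050⌋ = 45.
With m₀=0, d₀=1 and mₖ₊₁ = dₖaₖ − mₖ, dₖ₊₁ = (n − mₖ₊₁²)/dₖ, aₖ₊₁ = ⌊(a₀+mₖ₊₁)/dₖ₊₁⌋:
  k=1: m=45, d=25, a=3
  k=2: m=30, d=46, a=1
  k=3: m=16, d=39, a=1
  k=4: m=23, d=39, a=1
  k=5: m=16, d=46, a=1
  k=6: m=30, d=25, a=3
  k=7: m=45, d=1, a=90
d=1 and a=2a₀=90 at k=7, so the next step gives (m, d) = (45, 25) again — its k=1 value — and the period has length 7.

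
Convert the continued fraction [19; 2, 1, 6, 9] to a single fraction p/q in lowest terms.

3541/183

Using pₖ = aₖpₖ₋₁ + pₖ₋₂ and qₖ = aₖqₖ₋₁ + qₖ₋₂:
  k=0: a=19, p=19, q=1
  k=1: a=2, p=39, q=2
  k=2: a=1, p=58, q=3
  k=3: a=6, p=387, q=20
  k=4: a=9, p=3541, q=183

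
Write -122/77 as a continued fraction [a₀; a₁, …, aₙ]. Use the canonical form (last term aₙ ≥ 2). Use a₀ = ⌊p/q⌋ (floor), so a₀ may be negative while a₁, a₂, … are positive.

[-2; 2, 2, 2, 6]

-122 = -2*77 + 32
77 = 2*32 + 13
32 = 2*13 + 6
13 = 2*6 + 1
6 = 6*1 + 0  (stop)
So -122/77 = [-2; 2, 2, 2, 6].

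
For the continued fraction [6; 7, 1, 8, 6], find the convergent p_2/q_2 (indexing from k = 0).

49/8

Using pₖ = aₖpₖ₋₁ + pₖ₋₂, qₖ = aₖqₖ₋₁ + qₖ₋₂ (with p₋₁=1, p₋₂=0, q₋₁=0, q₋₂=1):
  k=0: a=6, p=6, q=1
  k=1: a=7, p=43, q=7
  k=2: a=1, p=49, q=8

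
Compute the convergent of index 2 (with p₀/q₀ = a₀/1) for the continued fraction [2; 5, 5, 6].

57/26

Using pₖ = aₖpₖ₋₁ + pₖ₋₂, qₖ = aₖqₖ₋₁ + qₖ₋₂ (with p₋₁=1, p₋₂=0, q₋₁=0, q₋₂=1):
  k=0: a=2, p=2, q=1
  k=1: a=5, p=11, q=5
  k=2: a=5, p=57, q=26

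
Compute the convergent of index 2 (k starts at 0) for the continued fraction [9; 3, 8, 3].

Using pₖ = aₖpₖ₋₁ + pₖ₋₂, qₖ = aₖqₖ₋₁ + qₖ₋₂ (with p₋₁=1, p₋₂=0, q₋₁=0, q₋₂=1):
  k=0: a=9, p=9, q=1
  k=1: a=3, p=28, q=3
  k=2: a=8, p=233, q=25

233/25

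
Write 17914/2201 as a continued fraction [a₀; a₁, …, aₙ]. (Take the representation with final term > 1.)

[8; 7, 5, 5, 2, 1, 3]

17914 = 8×2201 + 306
2201 = 7×306 + 59
306 = 5×59 + 11
59 = 5×11 + 4
11 = 2×4 + 3
4 = 1×3 + 1
3 = 3×1 + 0  (stop)
So 17914/2201 = [8; 7, 5, 5, 2, 1, 3].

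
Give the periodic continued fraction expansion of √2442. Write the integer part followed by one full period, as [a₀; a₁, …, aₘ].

[49; 2, 2, 2, 98]

a₀ = ⌊√2442⌋ = 49.
With m₀=0, d₀=1 and mₖ₊₁ = dₖaₖ − mₖ, dₖ₊₁ = (n − mₖ₊₁²)/dₖ, aₖ₊₁ = ⌊(a₀+mₖ₊₁)/dₖ₊₁⌋:
  k=1: m=49, d=41, a=2
  k=2: m=33, d=33, a=2
  k=3: m=33, d=41, a=2
  k=4: m=49, d=1, a=98
d=1 and a=2a₀=98 at k=4, so the next step gives (m, d) = (49, 41) again — its k=1 value — and the period has length 4.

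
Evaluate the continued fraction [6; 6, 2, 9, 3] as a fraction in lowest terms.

2351/382

Fold from the inside: start with 3/1.
  9 + 1/3 = 28/3
  2 + 3/28 = 59/28
  6 + 28/59 = 382/59
  6 + 59/382 = 2351/382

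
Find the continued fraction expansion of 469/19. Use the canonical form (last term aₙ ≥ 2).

469 = 24·19 + 13
19 = 1·13 + 6
13 = 2·6 + 1
6 = 6·1 + 0  (stop)
So 469/19 = [24; 1, 2, 6].

[24; 1, 2, 6]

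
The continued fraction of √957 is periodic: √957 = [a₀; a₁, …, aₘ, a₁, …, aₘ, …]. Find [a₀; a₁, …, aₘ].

a₀ = ⌊√957⌋ = 30.
With m₀=0, d₀=1 and mₖ₊₁ = dₖaₖ − mₖ, dₖ₊₁ = (n − mₖ₊₁²)/dₖ, aₖ₊₁ = ⌊(a₀+mₖ₊₁)/dₖ₊₁⌋:
  k=1: m=30, d=57, a=1
  k=2: m=27, d=4, a=14
  k=3: m=29, d=29, a=2
  k=4: m=29, d=4, a=14
  k=5: m=27, d=57, a=1
  k=6: m=30, d=1, a=60
d=1 and a=2a₀=60 at k=6, so the next step gives (m, d) = (30, 57) again — its k=1 value — and the period has length 6.

[30; 1, 14, 2, 14, 1, 60]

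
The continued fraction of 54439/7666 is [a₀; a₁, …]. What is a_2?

1

54439 = 7·7666 + 777   →  a_0 = 7
7666 = 9·777 + 673   →  a_1 = 9
777 = 1·673 + 104   →  a_2 = 1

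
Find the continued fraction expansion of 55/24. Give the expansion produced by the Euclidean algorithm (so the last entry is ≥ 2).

[2; 3, 2, 3]

55 = 2·24 + 7
24 = 3·7 + 3
7 = 2·3 + 1
3 = 3·1 + 0  (stop)
So 55/24 = [2; 3, 2, 3].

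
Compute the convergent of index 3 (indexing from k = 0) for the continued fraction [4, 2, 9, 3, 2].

264/59

Using pₖ = aₖpₖ₋₁ + pₖ₋₂, qₖ = aₖqₖ₋₁ + qₖ₋₂ (with p₋₁=1, p₋₂=0, q₋₁=0, q₋₂=1):
  k=0: a=4, p=4, q=1
  k=1: a=2, p=9, q=2
  k=2: a=9, p=85, q=19
  k=3: a=3, p=264, q=59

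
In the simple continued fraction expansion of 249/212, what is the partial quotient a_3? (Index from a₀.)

2

249 = 1·212 + 37   →  a_0 = 1
212 = 5·37 + 27   →  a_1 = 5
37 = 1·27 + 10   →  a_2 = 1
27 = 2·10 + 7   →  a_3 = 2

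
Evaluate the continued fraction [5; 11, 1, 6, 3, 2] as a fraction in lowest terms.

3076/605

Using pₖ = aₖpₖ₋₁ + pₖ₋₂ and qₖ = aₖqₖ₋₁ + qₖ₋₂:
  k=0: a=5, p=5, q=1
  k=1: a=11, p=56, q=11
  k=2: a=1, p=61, q=12
  k=3: a=6, p=422, q=83
  k=4: a=3, p=1327, q=261
  k=5: a=2, p=3076, q=605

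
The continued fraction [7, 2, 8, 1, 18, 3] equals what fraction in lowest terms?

8191/1096

Fold from the inside: start with 3/1.
  18 + 1/3 = 55/3
  1 + 3/55 = 58/55
  8 + 55/58 = 519/58
  2 + 58/519 = 1096/519
  7 + 519/1096 = 8191/1096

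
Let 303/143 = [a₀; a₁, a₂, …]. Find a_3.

303 = 2·143 + 17   →  a_0 = 2
143 = 8·17 + 7   →  a_1 = 8
17 = 2·7 + 3   →  a_2 = 2
7 = 2·3 + 1   →  a_3 = 2

2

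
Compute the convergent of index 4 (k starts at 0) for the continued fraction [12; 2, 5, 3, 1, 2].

573/46

Using pₖ = aₖpₖ₋₁ + pₖ₋₂, qₖ = aₖqₖ₋₁ + qₖ₋₂ (with p₋₁=1, p₋₂=0, q₋₁=0, q₋₂=1):
  k=0: a=12, p=12, q=1
  k=1: a=2, p=25, q=2
  k=2: a=5, p=137, q=11
  k=3: a=3, p=436, q=35
  k=4: a=1, p=573, q=46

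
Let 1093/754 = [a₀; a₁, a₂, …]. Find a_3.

1093 = 1·754 + 339   →  a_0 = 1
754 = 2·339 + 76   →  a_1 = 2
339 = 4·76 + 35   →  a_2 = 4
76 = 2·35 + 6   →  a_3 = 2

2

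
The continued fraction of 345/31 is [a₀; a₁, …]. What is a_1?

345 = 11·31 + 4   →  a_0 = 11
31 = 7·4 + 3   →  a_1 = 7

7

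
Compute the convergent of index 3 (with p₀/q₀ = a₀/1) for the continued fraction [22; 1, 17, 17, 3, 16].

Using pₖ = aₖpₖ₋₁ + pₖ₋₂, qₖ = aₖqₖ₋₁ + qₖ₋₂ (with p₋₁=1, p₋₂=0, q₋₁=0, q₋₂=1):
  k=0: a=22, p=22, q=1
  k=1: a=1, p=23, q=1
  k=2: a=17, p=413, q=18
  k=3: a=17, p=7044, q=307

7044/307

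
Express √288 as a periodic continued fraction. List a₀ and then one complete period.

[16; 1, 32]

a₀ = ⌊√288⌋ = 16.
With m₀=0, d₀=1 and mₖ₊₁ = dₖaₖ − mₖ, dₖ₊₁ = (n − mₖ₊₁²)/dₖ, aₖ₊₁ = ⌊(a₀+mₖ₊₁)/dₖ₊₁⌋:
  k=1: m=16, d=32, a=1
  k=2: m=16, d=1, a=32
d=1 and a=2a₀=32 at k=2, so the next step gives (m, d) = (16, 32) again — its k=1 value — and the period has length 2.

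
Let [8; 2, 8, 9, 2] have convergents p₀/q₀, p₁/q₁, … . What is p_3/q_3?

Using pₖ = aₖpₖ₋₁ + pₖ₋₂, qₖ = aₖqₖ₋₁ + qₖ₋₂ (with p₋₁=1, p₋₂=0, q₋₁=0, q₋₂=1):
  k=0: a=8, p=8, q=1
  k=1: a=2, p=17, q=2
  k=2: a=8, p=144, q=17
  k=3: a=9, p=1313, q=155

1313/155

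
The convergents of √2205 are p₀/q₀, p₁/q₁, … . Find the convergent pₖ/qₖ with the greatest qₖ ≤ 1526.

51841/1104

√2205 = [46; 1, 22, 2, 22, 1, 92, …] (period length 6).
Convergents:
  p_0/q_0 = 46/1
  p_1/q_1 = 47/1
  p_2/q_2 = 1080/23
  p_3/q_3 = 2207/47
  p_4/q_4 = 49634/1057
  p_5/q_5 = 51841/1104
  p_6/q_6 = 4819006/102625
q_5 = 1104 ≤ 1526 < 102625 = q_6, so the answer is 51841/1104.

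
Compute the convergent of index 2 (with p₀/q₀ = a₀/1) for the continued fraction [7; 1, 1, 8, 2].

15/2

Using pₖ = aₖpₖ₋₁ + pₖ₋₂, qₖ = aₖqₖ₋₁ + qₖ₋₂ (with p₋₁=1, p₋₂=0, q₋₁=0, q₋₂=1):
  k=0: a=7, p=7, q=1
  k=1: a=1, p=8, q=1
  k=2: a=1, p=15, q=2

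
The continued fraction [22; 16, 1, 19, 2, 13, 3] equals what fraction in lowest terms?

635674/28817

Using pₖ = aₖpₖ₋₁ + pₖ₋₂ and qₖ = aₖqₖ₋₁ + qₖ₋₂:
  k=0: a=22, p=22, q=1
  k=1: a=16, p=353, q=16
  k=2: a=1, p=375, q=17
  k=3: a=19, p=7478, q=339
  k=4: a=2, p=15331, q=695
  k=5: a=13, p=206781, q=9374
  k=6: a=3, p=635674, q=28817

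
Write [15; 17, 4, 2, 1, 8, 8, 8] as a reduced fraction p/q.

1932654/128347

Fold from the inside: start with 8/1.
  8 + 1/8 = 65/8
  8 + 8/65 = 528/65
  1 + 65/528 = 593/528
  2 + 528/593 = 1714/593
  4 + 593/1714 = 7449/1714
  17 + 1714/7449 = 128347/7449
  15 + 7449/128347 = 1932654/128347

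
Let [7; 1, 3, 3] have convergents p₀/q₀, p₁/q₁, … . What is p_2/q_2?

Using pₖ = aₖpₖ₋₁ + pₖ₋₂, qₖ = aₖqₖ₋₁ + qₖ₋₂ (with p₋₁=1, p₋₂=0, q₋₁=0, q₋₂=1):
  k=0: a=7, p=7, q=1
  k=1: a=1, p=8, q=1
  k=2: a=3, p=31, q=4

31/4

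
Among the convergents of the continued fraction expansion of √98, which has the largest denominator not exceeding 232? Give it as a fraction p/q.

1970/199

√98 = [9; 1, 8, 1, 18, …] (period length 4).
Convergents:
  p_0/q_0 = 9/1
  p_1/q_1 = 10/1
  p_2/q_2 = 89/9
  p_3/q_3 = 99/10
  p_4/q_4 = 1871/189
  p_5/q_5 = 1970/199
  p_6/q_6 = 17631/1781
q_5 = 199 ≤ 232 < 1781 = q_6, so the answer is 1970/199.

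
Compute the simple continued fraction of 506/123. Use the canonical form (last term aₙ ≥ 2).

506 = 4·123 + 14
123 = 8·14 + 11
14 = 1·11 + 3
11 = 3·3 + 2
3 = 1·2 + 1
2 = 2·1 + 0  (stop)
So 506/123 = [4; 8, 1, 3, 1, 2].

[4; 8, 1, 3, 1, 2]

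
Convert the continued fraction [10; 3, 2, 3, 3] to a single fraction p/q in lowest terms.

Using pₖ = aₖpₖ₋₁ + pₖ₋₂ and qₖ = aₖqₖ₋₁ + qₖ₋₂:
  k=0: a=10, p=10, q=1
  k=1: a=3, p=31, q=3
  k=2: a=2, p=72, q=7
  k=3: a=3, p=247, q=24
  k=4: a=3, p=813, q=79

813/79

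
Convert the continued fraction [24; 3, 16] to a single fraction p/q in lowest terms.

1192/49

Fold from the inside: start with 16/1.
  3 + 1/16 = 49/16
  24 + 16/49 = 1192/49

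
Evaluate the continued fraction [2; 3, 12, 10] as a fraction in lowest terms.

867/373

Fold from the inside: start with 10/1.
  12 + 1/10 = 121/10
  3 + 10/121 = 373/121
  2 + 121/373 = 867/373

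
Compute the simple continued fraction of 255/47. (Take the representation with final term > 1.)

255 = 5×47 + 20
47 = 2×20 + 7
20 = 2×7 + 6
7 = 1×6 + 1
6 = 6×1 + 0  (stop)
So 255/47 = [5; 2, 2, 1, 6].

[5; 2, 2, 1, 6]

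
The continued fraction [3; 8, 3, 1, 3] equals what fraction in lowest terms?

387/124

Using pₖ = aₖpₖ₋₁ + pₖ₋₂ and qₖ = aₖqₖ₋₁ + qₖ₋₂:
  k=0: a=3, p=3, q=1
  k=1: a=8, p=25, q=8
  k=2: a=3, p=78, q=25
  k=3: a=1, p=103, q=33
  k=4: a=3, p=387, q=124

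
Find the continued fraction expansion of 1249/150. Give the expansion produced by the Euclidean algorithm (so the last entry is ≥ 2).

[8; 3, 16, 3]

1249 = 8·150 + 49
150 = 3·49 + 3
49 = 16·3 + 1
3 = 3·1 + 0  (stop)
So 1249/150 = [8; 3, 16, 3].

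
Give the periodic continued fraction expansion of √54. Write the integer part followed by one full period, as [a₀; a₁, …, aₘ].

a₀ = ⌊√54⌋ = 7.
With m₀=0, d₀=1 and mₖ₊₁ = dₖaₖ − mₖ, dₖ₊₁ = (n − mₖ₊₁²)/dₖ, aₖ₊₁ = ⌊(a₀+mₖ₊₁)/dₖ₊₁⌋:
  k=1: m=7, d=5, a=2
  k=2: m=3, d=9, a=1
  k=3: m=6, d=2, a=6
  k=4: m=6, d=9, a=1
  k=5: m=3, d=5, a=2
  k=6: m=7, d=1, a=14
d=1 and a=2a₀=14 at k=6, so the next step gives (m, d) = (7, 5) again — its k=1 value — and the period has length 6.

[7; 2, 1, 6, 1, 2, 14]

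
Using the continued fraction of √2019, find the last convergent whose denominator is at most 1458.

60615/1349

√2019 = [44; 1, 13, 1, 88, …] (period length 4).
Convergents:
  p_0/q_0 = 44/1
  p_1/q_1 = 45/1
  p_2/q_2 = 629/14
  p_3/q_3 = 674/15
  p_4/q_4 = 59941/1334
  p_5/q_5 = 60615/1349
  p_6/q_6 = 847936/18871
q_5 = 1349 ≤ 1458 < 18871 = q_6, so the answer is 60615/1349.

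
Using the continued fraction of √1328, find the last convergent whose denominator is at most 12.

√1328 = [36; 2, 3, 1, 3, 1, 3, 2, 72, …] (period length 8).
Convergents:
  p_0/q_0 = 36/1
  p_1/q_1 = 73/2
  p_2/q_2 = 255/7
  p_3/q_3 = 328/9
  p_4/q_4 = 1239/34
q_3 = 9 ≤ 12 < 34 = q_4, so the answer is 328/9.

328/9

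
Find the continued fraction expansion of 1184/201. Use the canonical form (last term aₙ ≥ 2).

[5; 1, 8, 7, 3]

1184 = 5×201 + 179
201 = 1×179 + 22
179 = 8×22 + 3
22 = 7×3 + 1
3 = 3×1 + 0  (stop)
So 1184/201 = [5; 1, 8, 7, 3].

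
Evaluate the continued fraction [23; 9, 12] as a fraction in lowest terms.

2519/109

Fold from the inside: start with 12/1.
  9 + 1/12 = 109/12
  23 + 12/109 = 2519/109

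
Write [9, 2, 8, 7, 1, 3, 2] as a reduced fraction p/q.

Fold from the inside: start with 2/1.
  3 + 1/2 = 7/2
  1 + 2/7 = 9/7
  7 + 7/9 = 70/9
  8 + 9/70 = 569/70
  2 + 70/569 = 1208/569
  9 + 569/1208 = 11441/1208

11441/1208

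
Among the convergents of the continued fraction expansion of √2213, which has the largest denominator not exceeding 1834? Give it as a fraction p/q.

51982/1105

√2213 = [47; 23, 1, 1, 23, 94, …] (period length 5).
Convergents:
  p_0/q_0 = 47/1
  p_1/q_1 = 1082/23
  p_2/q_2 = 1129/24
  p_3/q_3 = 2211/47
  p_4/q_4 = 51982/1105
  p_5/q_5 = 4888519/103917
q_4 = 1105 ≤ 1834 < 103917 = q_5, so the answer is 51982/1105.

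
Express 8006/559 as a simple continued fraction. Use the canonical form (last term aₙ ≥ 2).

[14; 3, 9, 2, 9]

8006 = 14×559 + 180
559 = 3×180 + 19
180 = 9×19 + 9
19 = 2×9 + 1
9 = 9×1 + 0  (stop)
So 8006/559 = [14; 3, 9, 2, 9].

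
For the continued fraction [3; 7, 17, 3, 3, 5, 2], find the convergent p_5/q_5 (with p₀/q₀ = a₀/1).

Using pₖ = aₖpₖ₋₁ + pₖ₋₂, qₖ = aₖqₖ₋₁ + qₖ₋₂ (with p₋₁=1, p₋₂=0, q₋₁=0, q₋₂=1):
  k=0: a=3, p=3, q=1
  k=1: a=7, p=22, q=7
  k=2: a=17, p=377, q=120
  k=3: a=3, p=1153, q=367
  k=4: a=3, p=3836, q=1221
  k=5: a=5, p=20333, q=6472

20333/6472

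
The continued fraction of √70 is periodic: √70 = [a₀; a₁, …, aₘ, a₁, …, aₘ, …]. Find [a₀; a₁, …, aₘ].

[8; 2, 1, 2, 1, 2, 16]

a₀ = ⌊√70⌋ = 8.
With m₀=0, d₀=1 and mₖ₊₁ = dₖaₖ − mₖ, dₖ₊₁ = (n − mₖ₊₁²)/dₖ, aₖ₊₁ = ⌊(a₀+mₖ₊₁)/dₖ₊₁⌋:
  k=1: m=8, d=6, a=2
  k=2: m=4, d=9, a=1
  k=3: m=5, d=5, a=2
  k=4: m=5, d=9, a=1
  k=5: m=4, d=6, a=2
  k=6: m=8, d=1, a=16
d=1 and a=2a₀=16 at k=6, so the next step gives (m, d) = (8, 6) again — its k=1 value — and the period has length 6.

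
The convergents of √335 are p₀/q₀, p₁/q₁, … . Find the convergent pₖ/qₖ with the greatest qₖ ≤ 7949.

66385/3627

√335 = [18; 3, 3, 3, 36, …] (period length 4).
Convergents:
  p_0/q_0 = 18/1
  p_1/q_1 = 55/3
  p_2/q_2 = 183/10
  p_3/q_3 = 604/33
  p_4/q_4 = 21927/1198
  p_5/q_5 = 66385/3627
  p_6/q_6 = 221082/12079
q_5 = 3627 ≤ 7949 < 12079 = q_6, so the answer is 66385/3627.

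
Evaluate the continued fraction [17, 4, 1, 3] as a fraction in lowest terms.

Fold from the inside: start with 3/1.
  1 + 1/3 = 4/3
  4 + 3/4 = 19/4
  17 + 4/19 = 327/19

327/19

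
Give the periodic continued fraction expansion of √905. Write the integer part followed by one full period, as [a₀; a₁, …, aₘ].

a₀ = ⌊√905⌋ = 30.
With m₀=0, d₀=1 and mₖ₊₁ = dₖaₖ − mₖ, dₖ₊₁ = (n − mₖ₊₁²)/dₖ, aₖ₊₁ = ⌊(a₀+mₖ₊₁)/dₖ₊₁⌋:
  k=1: m=30, d=5, a=12
  k=2: m=30, d=1, a=60
d=1 and a=2a₀=60 at k=2, so the next step gives (m, d) = (30, 5) again — its k=1 value — and the period has length 2.

[30; 12, 60]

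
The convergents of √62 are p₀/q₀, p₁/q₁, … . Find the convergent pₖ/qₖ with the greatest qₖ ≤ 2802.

√62 = [7; 1, 6, 1, 14, …] (period length 4).
Convergents:
  p_0/q_0 = 7/1
  p_1/q_1 = 8/1
  p_2/q_2 = 55/7
  p_3/q_3 = 63/8
  p_4/q_4 = 937/119
  p_5/q_5 = 1000/127
  p_6/q_6 = 6937/881
  p_7/q_7 = 7937/1008
  p_8/q_8 = 118055/14993
q_7 = 1008 ≤ 2802 < 14993 = q_8, so the answer is 7937/1008.

7937/1008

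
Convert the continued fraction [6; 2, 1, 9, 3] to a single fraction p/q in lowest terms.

Fold from the inside: start with 3/1.
  9 + 1/3 = 28/3
  1 + 3/28 = 31/28
  2 + 28/31 = 90/31
  6 + 31/90 = 571/90

571/90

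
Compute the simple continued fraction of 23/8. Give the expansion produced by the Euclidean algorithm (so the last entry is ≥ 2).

23 = 2*8 + 7
8 = 1*7 + 1
7 = 7*1 + 0  (stop)
So 23/8 = [2; 1, 7].

[2; 1, 7]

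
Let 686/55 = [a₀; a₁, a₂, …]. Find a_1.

2

686 = 12·55 + 26   →  a_0 = 12
55 = 2·26 + 3   →  a_1 = 2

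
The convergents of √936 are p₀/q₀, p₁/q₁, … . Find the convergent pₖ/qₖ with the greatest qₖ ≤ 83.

2111/69

√936 = [30; 1, 1, 2, 6, 2, 1, 1, 60, …] (period length 8).
Convergents:
  p_0/q_0 = 30/1
  p_1/q_1 = 31/1
  p_2/q_2 = 61/2
  p_3/q_3 = 153/5
  p_4/q_4 = 979/32
  p_5/q_5 = 2111/69
  p_6/q_6 = 3090/101
q_5 = 69 ≤ 83 < 101 = q_6, so the answer is 2111/69.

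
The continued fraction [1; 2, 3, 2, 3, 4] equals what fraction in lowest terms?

339/236

Fold from the inside: start with 4/1.
  3 + 1/4 = 13/4
  2 + 4/13 = 30/13
  3 + 13/30 = 103/30
  2 + 30/103 = 236/103
  1 + 103/236 = 339/236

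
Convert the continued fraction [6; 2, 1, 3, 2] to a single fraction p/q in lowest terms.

159/25

Using pₖ = aₖpₖ₋₁ + pₖ₋₂ and qₖ = aₖqₖ₋₁ + qₖ₋₂:
  k=0: a=6, p=6, q=1
  k=1: a=2, p=13, q=2
  k=2: a=1, p=19, q=3
  k=3: a=3, p=70, q=11
  k=4: a=2, p=159, q=25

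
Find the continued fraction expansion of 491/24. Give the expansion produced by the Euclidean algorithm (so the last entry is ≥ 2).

491 = 20·24 + 11
24 = 2·11 + 2
11 = 5·2 + 1
2 = 2·1 + 0  (stop)
So 491/24 = [20; 2, 5, 2].

[20; 2, 5, 2]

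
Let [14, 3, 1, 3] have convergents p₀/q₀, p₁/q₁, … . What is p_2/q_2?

Using pₖ = aₖpₖ₋₁ + pₖ₋₂, qₖ = aₖqₖ₋₁ + qₖ₋₂ (with p₋₁=1, p₋₂=0, q₋₁=0, q₋₂=1):
  k=0: a=14, p=14, q=1
  k=1: a=3, p=43, q=3
  k=2: a=1, p=57, q=4

57/4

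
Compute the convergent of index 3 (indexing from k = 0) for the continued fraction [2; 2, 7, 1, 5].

42/17

Using pₖ = aₖpₖ₋₁ + pₖ₋₂, qₖ = aₖqₖ₋₁ + qₖ₋₂ (with p₋₁=1, p₋₂=0, q₋₁=0, q₋₂=1):
  k=0: a=2, p=2, q=1
  k=1: a=2, p=5, q=2
  k=2: a=7, p=37, q=15
  k=3: a=1, p=42, q=17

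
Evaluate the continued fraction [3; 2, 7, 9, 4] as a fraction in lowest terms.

Fold from the inside: start with 4/1.
  9 + 1/4 = 37/4
  7 + 4/37 = 263/37
  2 + 37/263 = 563/263
  3 + 263/563 = 1952/563

1952/563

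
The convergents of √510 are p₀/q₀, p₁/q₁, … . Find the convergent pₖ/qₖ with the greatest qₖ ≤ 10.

√510 = [22; 1, 1, 2, 1, 1, 44, …] (period length 6).
Convergents:
  p_0/q_0 = 22/1
  p_1/q_1 = 23/1
  p_2/q_2 = 45/2
  p_3/q_3 = 113/5
  p_4/q_4 = 158/7
  p_5/q_5 = 271/12
q_4 = 7 ≤ 10 < 12 = q_5, so the answer is 158/7.

158/7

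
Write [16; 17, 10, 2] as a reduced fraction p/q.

Fold from the inside: start with 2/1.
  10 + 1/2 = 21/2
  17 + 2/21 = 359/21
  16 + 21/359 = 5765/359

5765/359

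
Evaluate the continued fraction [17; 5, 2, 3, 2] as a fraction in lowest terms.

1495/87

Using pₖ = aₖpₖ₋₁ + pₖ₋₂ and qₖ = aₖqₖ₋₁ + qₖ₋₂:
  k=0: a=17, p=17, q=1
  k=1: a=5, p=86, q=5
  k=2: a=2, p=189, q=11
  k=3: a=3, p=653, q=38
  k=4: a=2, p=1495, q=87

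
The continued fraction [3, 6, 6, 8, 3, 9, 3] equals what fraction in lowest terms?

Using pₖ = aₖpₖ₋₁ + pₖ₋₂ and qₖ = aₖqₖ₋₁ + qₖ₋₂:
  k=0: a=3, p=3, q=1
  k=1: a=6, p=19, q=6
  k=2: a=6, p=117, q=37
  k=3: a=8, p=955, q=302
  k=4: a=3, p=2982, q=943
  k=5: a=9, p=27793, q=8789
  k=6: a=3, p=86361, q=27310

86361/27310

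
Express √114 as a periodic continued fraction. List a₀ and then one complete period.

[10; 1, 2, 10, 2, 1, 20]

a₀ = ⌊√114⌋ = 10.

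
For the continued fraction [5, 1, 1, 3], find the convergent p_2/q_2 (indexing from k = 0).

Using pₖ = aₖpₖ₋₁ + pₖ₋₂, qₖ = aₖqₖ₋₁ + qₖ₋₂ (with p₋₁=1, p₋₂=0, q₋₁=0, q₋₂=1):
  k=0: a=5, p=5, q=1
  k=1: a=1, p=6, q=1
  k=2: a=1, p=11, q=2

11/2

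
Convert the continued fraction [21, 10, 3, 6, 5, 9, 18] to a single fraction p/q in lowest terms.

3551057/168321

Using pₖ = aₖpₖ₋₁ + pₖ₋₂ and qₖ = aₖqₖ₋₁ + qₖ₋₂:
  k=0: a=21, p=21, q=1
  k=1: a=10, p=211, q=10
  k=2: a=3, p=654, q=31
  k=3: a=6, p=4135, q=196
  k=4: a=5, p=21329, q=1011
  k=5: a=9, p=196096, q=9295
  k=6: a=18, p=3551057, q=168321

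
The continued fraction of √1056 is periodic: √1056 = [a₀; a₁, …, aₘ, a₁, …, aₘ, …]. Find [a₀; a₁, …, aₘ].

[32; 2, 64]

a₀ = ⌊√1056⌋ = 32.
With m₀=0, d₀=1 and mₖ₊₁ = dₖaₖ − mₖ, dₖ₊₁ = (n − mₖ₊₁²)/dₖ, aₖ₊₁ = ⌊(a₀+mₖ₊₁)/dₖ₊₁⌋:
  k=1: m=32, d=32, a=2
  k=2: m=32, d=1, a=64
d=1 and a=2a₀=64 at k=2, so the next step gives (m, d) = (32, 32) again — its k=1 value — and the period has length 2.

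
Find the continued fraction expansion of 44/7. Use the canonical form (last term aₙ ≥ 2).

[6; 3, 2]

44 = 6×7 + 2
7 = 3×2 + 1
2 = 2×1 + 0  (stop)
So 44/7 = [6; 3, 2].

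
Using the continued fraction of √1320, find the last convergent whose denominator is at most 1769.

23761/654

√1320 = [36; 3, 72, …] (period length 2).
Convergents:
  p_0/q_0 = 36/1
  p_1/q_1 = 109/3
  p_2/q_2 = 7884/217
  p_3/q_3 = 23761/654
  p_4/q_4 = 1718676/47305
q_3 = 654 ≤ 1769 < 47305 = q_4, so the answer is 23761/654.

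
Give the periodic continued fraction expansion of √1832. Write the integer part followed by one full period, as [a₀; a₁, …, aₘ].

[42; 1, 4, 21, 4, 1, 84]

a₀ = ⌊√1832⌋ = 42.
With m₀=0, d₀=1 and mₖ₊₁ = dₖaₖ − mₖ, dₖ₊₁ = (n − mₖ₊₁²)/dₖ, aₖ₊₁ = ⌊(a₀+mₖ₊₁)/dₖ₊₁⌋:
  k=1: m=42, d=68, a=1
  k=2: m=26, d=17, a=4
  k=3: m=42, d=4, a=21
  k=4: m=42, d=17, a=4
  k=5: m=26, d=68, a=1
  k=6: m=42, d=1, a=84
d=1 and a=2a₀=84 at k=6, so the next step gives (m, d) = (42, 68) again — its k=1 value — and the period has length 6.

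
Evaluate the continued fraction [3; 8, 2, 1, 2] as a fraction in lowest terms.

Using pₖ = aₖpₖ₋₁ + pₖ₋₂ and qₖ = aₖqₖ₋₁ + qₖ₋₂:
  k=0: a=3, p=3, q=1
  k=1: a=8, p=25, q=8
  k=2: a=2, p=53, q=17
  k=3: a=1, p=78, q=25
  k=4: a=2, p=209, q=67

209/67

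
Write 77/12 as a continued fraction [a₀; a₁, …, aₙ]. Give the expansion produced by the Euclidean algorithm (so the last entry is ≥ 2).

77 = 6·12 + 5
12 = 2·5 + 2
5 = 2·2 + 1
2 = 2·1 + 0  (stop)
So 77/12 = [6; 2, 2, 2].

[6; 2, 2, 2]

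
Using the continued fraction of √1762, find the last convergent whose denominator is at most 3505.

√1762 = [41; 1, 40, 1, 82, …] (period length 4).
Convergents:
  p_0/q_0 = 41/1
  p_1/q_1 = 42/1
  p_2/q_2 = 1721/41
  p_3/q_3 = 1763/42
  p_4/q_4 = 146287/3485
  p_5/q_5 = 148050/3527
q_4 = 3485 ≤ 3505 < 3527 = q_5, so the answer is 146287/3485.

146287/3485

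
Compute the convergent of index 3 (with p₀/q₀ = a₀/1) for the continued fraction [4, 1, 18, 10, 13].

Using pₖ = aₖpₖ₋₁ + pₖ₋₂, qₖ = aₖqₖ₋₁ + qₖ₋₂ (with p₋₁=1, p₋₂=0, q₋₁=0, q₋₂=1):
  k=0: a=4, p=4, q=1
  k=1: a=1, p=5, q=1
  k=2: a=18, p=94, q=19
  k=3: a=10, p=945, q=191

945/191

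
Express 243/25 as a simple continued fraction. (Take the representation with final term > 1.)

243 = 9·25 + 18
25 = 1·18 + 7
18 = 2·7 + 4
7 = 1·4 + 3
4 = 1·3 + 1
3 = 3·1 + 0  (stop)
So 243/25 = [9; 1, 2, 1, 1, 3].

[9; 1, 2, 1, 1, 3]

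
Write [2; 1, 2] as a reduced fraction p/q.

8/3

Using pₖ = aₖpₖ₋₁ + pₖ₋₂ and qₖ = aₖqₖ₋₁ + qₖ₋₂:
  k=0: a=2, p=2, q=1
  k=1: a=1, p=3, q=1
  k=2: a=2, p=8, q=3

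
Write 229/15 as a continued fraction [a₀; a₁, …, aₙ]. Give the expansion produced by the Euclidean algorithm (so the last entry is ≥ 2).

[15; 3, 1, 3]

229 = 15·15 + 4
15 = 3·4 + 3
4 = 1·3 + 1
3 = 3·1 + 0  (stop)
So 229/15 = [15; 3, 1, 3].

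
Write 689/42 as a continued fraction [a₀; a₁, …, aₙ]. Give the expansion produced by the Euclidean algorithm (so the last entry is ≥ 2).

689 = 16·42 + 17
42 = 2·17 + 8
17 = 2·8 + 1
8 = 8·1 + 0  (stop)
So 689/42 = [16; 2, 2, 8].

[16; 2, 2, 8]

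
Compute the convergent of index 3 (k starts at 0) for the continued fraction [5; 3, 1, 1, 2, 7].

37/7

Using pₖ = aₖpₖ₋₁ + pₖ₋₂, qₖ = aₖqₖ₋₁ + qₖ₋₂ (with p₋₁=1, p₋₂=0, q₋₁=0, q₋₂=1):
  k=0: a=5, p=5, q=1
  k=1: a=3, p=16, q=3
  k=2: a=1, p=21, q=4
  k=3: a=1, p=37, q=7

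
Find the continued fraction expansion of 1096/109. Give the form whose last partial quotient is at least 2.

[10; 18, 6]

1096 = 10×109 + 6
109 = 18×6 + 1
6 = 6×1 + 0  (stop)
So 1096/109 = [10; 18, 6].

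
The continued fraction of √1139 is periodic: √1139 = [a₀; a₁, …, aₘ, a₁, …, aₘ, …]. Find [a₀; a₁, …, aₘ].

a₀ = ⌊√1139⌋ = 33.
With m₀=0, d₀=1 and mₖ₊₁ = dₖaₖ − mₖ, dₖ₊₁ = (n − mₖ₊₁²)/dₖ, aₖ₊₁ = ⌊(a₀+mₖ₊₁)/dₖ₊₁⌋:
  k=1: m=33, d=50, a=1
  k=2: m=17, d=17, a=2
  k=3: m=17, d=50, a=1
  k=4: m=33, d=1, a=66
d=1 and a=2a₀=66 at k=4, so the next step gives (m, d) = (33, 50) again — its k=1 value — and the period has length 4.

[33; 1, 2, 1, 66]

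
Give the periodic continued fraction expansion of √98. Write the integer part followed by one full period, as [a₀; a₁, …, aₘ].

[9; 1, 8, 1, 18]

a₀ = ⌊√98⌋ = 9.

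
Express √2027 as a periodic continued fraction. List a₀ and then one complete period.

[45; 45, 90]

a₀ = ⌊√2027⌋ = 45.
With m₀=0, d₀=1 and mₖ₊₁ = dₖaₖ − mₖ, dₖ₊₁ = (n − mₖ₊₁²)/dₖ, aₖ₊₁ = ⌊(a₀+mₖ₊₁)/dₖ₊₁⌋:
  k=1: m=45, d=2, a=45
  k=2: m=45, d=1, a=90
d=1 and a=2a₀=90 at k=2, so the next step gives (m, d) = (45, 2) again — its k=1 value — and the period has length 2.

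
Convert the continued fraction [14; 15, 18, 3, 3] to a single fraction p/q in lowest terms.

Fold from the inside: start with 3/1.
  3 + 1/3 = 10/3
  18 + 3/10 = 183/10
  15 + 10/183 = 2755/183
  14 + 183/2755 = 38753/2755

38753/2755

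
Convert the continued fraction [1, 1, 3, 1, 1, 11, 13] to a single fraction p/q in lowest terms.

Using pₖ = aₖpₖ₋₁ + pₖ₋₂ and qₖ = aₖqₖ₋₁ + qₖ₋₂:
  k=0: a=1, p=1, q=1
  k=1: a=1, p=2, q=1
  k=2: a=3, p=7, q=4
  k=3: a=1, p=9, q=5
  k=4: a=1, p=16, q=9
  k=5: a=11, p=185, q=104
  k=6: a=13, p=2421, q=1361

2421/1361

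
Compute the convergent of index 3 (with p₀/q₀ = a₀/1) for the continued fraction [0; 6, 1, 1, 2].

Using pₖ = aₖpₖ₋₁ + pₖ₋₂, qₖ = aₖqₖ₋₁ + qₖ₋₂ (with p₋₁=1, p₋₂=0, q₋₁=0, q₋₂=1):
  k=0: a=0, p=0, q=1
  k=1: a=6, p=1, q=6
  k=2: a=1, p=1, q=7
  k=3: a=1, p=2, q=13

2/13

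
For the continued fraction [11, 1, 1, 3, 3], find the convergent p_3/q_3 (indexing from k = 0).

81/7

Using pₖ = aₖpₖ₋₁ + pₖ₋₂, qₖ = aₖqₖ₋₁ + qₖ₋₂ (with p₋₁=1, p₋₂=0, q₋₁=0, q₋₂=1):
  k=0: a=11, p=11, q=1
  k=1: a=1, p=12, q=1
  k=2: a=1, p=23, q=2
  k=3: a=3, p=81, q=7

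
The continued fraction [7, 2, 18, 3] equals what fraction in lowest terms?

846/113

Using pₖ = aₖpₖ₋₁ + pₖ₋₂ and qₖ = aₖqₖ₋₁ + qₖ₋₂:
  k=0: a=7, p=7, q=1
  k=1: a=2, p=15, q=2
  k=2: a=18, p=277, q=37
  k=3: a=3, p=846, q=113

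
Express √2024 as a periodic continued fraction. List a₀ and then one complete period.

[44; 1, 88]

a₀ = ⌊√2024⌋ = 44.
With m₀=0, d₀=1 and mₖ₊₁ = dₖaₖ − mₖ, dₖ₊₁ = (n − mₖ₊₁²)/dₖ, aₖ₊₁ = ⌊(a₀+mₖ₊₁)/dₖ₊₁⌋:
  k=1: m=44, d=88, a=1
  k=2: m=44, d=1, a=88
d=1 and a=2a₀=88 at k=2, so the next step gives (m, d) = (44, 88) again — its k=1 value — and the period has length 2.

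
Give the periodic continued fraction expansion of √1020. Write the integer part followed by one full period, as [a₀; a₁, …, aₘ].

a₀ = ⌊√1020⌋ = 31.

[31; 1, 14, 1, 62]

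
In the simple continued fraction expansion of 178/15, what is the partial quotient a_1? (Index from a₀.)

1

178 = 11·15 + 13   →  a_0 = 11
15 = 1·13 + 2   →  a_1 = 1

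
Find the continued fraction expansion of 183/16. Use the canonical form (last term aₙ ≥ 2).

183 = 11×16 + 7
16 = 2×7 + 2
7 = 3×2 + 1
2 = 2×1 + 0  (stop)
So 183/16 = [11; 2, 3, 2].

[11; 2, 3, 2]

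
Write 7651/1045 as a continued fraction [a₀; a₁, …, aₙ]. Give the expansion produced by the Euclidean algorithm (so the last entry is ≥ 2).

[7; 3, 9, 12, 3]

7651 = 7×1045 + 336
1045 = 3×336 + 37
336 = 9×37 + 3
37 = 12×3 + 1
3 = 3×1 + 0  (stop)
So 7651/1045 = [7; 3, 9, 12, 3].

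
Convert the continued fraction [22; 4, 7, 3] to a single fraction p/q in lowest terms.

2024/91

Fold from the inside: start with 3/1.
  7 + 1/3 = 22/3
  4 + 3/22 = 91/22
  22 + 22/91 = 2024/91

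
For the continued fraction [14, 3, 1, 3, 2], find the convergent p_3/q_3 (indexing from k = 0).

Using pₖ = aₖpₖ₋₁ + pₖ₋₂, qₖ = aₖqₖ₋₁ + qₖ₋₂ (with p₋₁=1, p₋₂=0, q₋₁=0, q₋₂=1):
  k=0: a=14, p=14, q=1
  k=1: a=3, p=43, q=3
  k=2: a=1, p=57, q=4
  k=3: a=3, p=214, q=15

214/15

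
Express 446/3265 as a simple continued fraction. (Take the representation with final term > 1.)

[0; 7, 3, 8, 2, 2, 3]

446 = 0×3265 + 446
3265 = 7×446 + 143
446 = 3×143 + 17
143 = 8×17 + 7
17 = 2×7 + 3
7 = 2×3 + 1
3 = 3×1 + 0  (stop)
So 446/3265 = [0; 7, 3, 8, 2, 2, 3].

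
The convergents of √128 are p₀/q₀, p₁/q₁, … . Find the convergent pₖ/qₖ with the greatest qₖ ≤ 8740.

39202/3465

√128 = [11; 3, 5, 3, 22, …] (period length 4).
Convergents:
  p_0/q_0 = 11/1
  p_1/q_1 = 34/3
  p_2/q_2 = 181/16
  p_3/q_3 = 577/51
  p_4/q_4 = 12875/1138
  p_5/q_5 = 39202/3465
  p_6/q_6 = 208885/18463
q_5 = 3465 ≤ 8740 < 18463 = q_6, so the answer is 39202/3465.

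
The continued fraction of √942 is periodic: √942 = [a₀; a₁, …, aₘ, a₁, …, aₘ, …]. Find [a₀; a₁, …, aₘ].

a₀ = ⌊√942⌋ = 30.

[30; 1, 2, 4, 20, 4, 2, 1, 60]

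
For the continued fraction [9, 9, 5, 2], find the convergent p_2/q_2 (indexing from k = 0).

419/46

Using pₖ = aₖpₖ₋₁ + pₖ₋₂, qₖ = aₖqₖ₋₁ + qₖ₋₂ (with p₋₁=1, p₋₂=0, q₋₁=0, q₋₂=1):
  k=0: a=9, p=9, q=1
  k=1: a=9, p=82, q=9
  k=2: a=5, p=419, q=46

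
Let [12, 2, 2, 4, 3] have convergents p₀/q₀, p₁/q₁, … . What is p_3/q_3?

Using pₖ = aₖpₖ₋₁ + pₖ₋₂, qₖ = aₖqₖ₋₁ + qₖ₋₂ (with p₋₁=1, p₋₂=0, q₋₁=0, q₋₂=1):
  k=0: a=12, p=12, q=1
  k=1: a=2, p=25, q=2
  k=2: a=2, p=62, q=5
  k=3: a=4, p=273, q=22

273/22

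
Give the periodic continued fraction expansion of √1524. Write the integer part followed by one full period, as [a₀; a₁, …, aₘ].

[39; 26, 78]

a₀ = ⌊√1524⌋ = 39.
With m₀=0, d₀=1 and mₖ₊₁ = dₖaₖ − mₖ, dₖ₊₁ = (n − mₖ₊₁²)/dₖ, aₖ₊₁ = ⌊(a₀+mₖ₊₁)/dₖ₊₁⌋:
  k=1: m=39, d=3, a=26
  k=2: m=39, d=1, a=78
d=1 and a=2a₀=78 at k=2, so the next step gives (m, d) = (39, 3) again — its k=1 value — and the period has length 2.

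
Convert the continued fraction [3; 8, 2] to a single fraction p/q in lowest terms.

53/17

Fold from the inside: start with 2/1.
  8 + 1/2 = 17/2
  3 + 2/17 = 53/17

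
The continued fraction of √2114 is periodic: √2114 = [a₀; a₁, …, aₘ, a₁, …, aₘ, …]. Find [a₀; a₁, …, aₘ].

[45; 1, 44, 1, 90]

a₀ = ⌊√2114⌋ = 45.
With m₀=0, d₀=1 and mₖ₊₁ = dₖaₖ − mₖ, dₖ₊₁ = (n − mₖ₊₁²)/dₖ, aₖ₊₁ = ⌊(a₀+mₖ₊₁)/dₖ₊₁⌋:
  k=1: m=45, d=89, a=1
  k=2: m=44, d=2, a=44
  k=3: m=44, d=89, a=1
  k=4: m=45, d=1, a=90
d=1 and a=2a₀=90 at k=4, so the next step gives (m, d) = (45, 89) again — its k=1 value — and the period has length 4.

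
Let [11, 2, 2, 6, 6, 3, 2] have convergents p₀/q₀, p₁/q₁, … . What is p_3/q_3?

365/32

Using pₖ = aₖpₖ₋₁ + pₖ₋₂, qₖ = aₖqₖ₋₁ + qₖ₋₂ (with p₋₁=1, p₋₂=0, q₋₁=0, q₋₂=1):
  k=0: a=11, p=11, q=1
  k=1: a=2, p=23, q=2
  k=2: a=2, p=57, q=5
  k=3: a=6, p=365, q=32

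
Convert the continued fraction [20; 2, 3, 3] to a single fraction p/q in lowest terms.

470/23

Fold from the inside: start with 3/1.
  3 + 1/3 = 10/3
  2 + 3/10 = 23/10
  20 + 10/23 = 470/23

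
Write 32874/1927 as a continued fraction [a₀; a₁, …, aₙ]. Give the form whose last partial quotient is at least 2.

32874 = 17×1927 + 115
1927 = 16×115 + 87
115 = 1×87 + 28
87 = 3×28 + 3
28 = 9×3 + 1
3 = 3×1 + 0  (stop)
So 32874/1927 = [17; 16, 1, 3, 9, 3].

[17; 16, 1, 3, 9, 3]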